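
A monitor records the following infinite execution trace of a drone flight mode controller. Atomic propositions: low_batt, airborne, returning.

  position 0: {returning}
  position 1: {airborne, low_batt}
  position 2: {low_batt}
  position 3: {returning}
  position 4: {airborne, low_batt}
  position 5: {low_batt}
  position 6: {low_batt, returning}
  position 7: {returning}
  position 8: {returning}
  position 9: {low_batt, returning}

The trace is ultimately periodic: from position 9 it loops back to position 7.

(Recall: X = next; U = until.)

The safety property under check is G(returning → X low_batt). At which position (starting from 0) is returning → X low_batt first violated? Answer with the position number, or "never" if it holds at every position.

6

Check returning → X low_batt at each position in order: 0 ✓, 1 ✓, 2 ✓, 3 ✓, 4 ✓, 5 ✓.
At position 6 the labels are {low_batt, returning} and the next position 7 has {returning}, so returning → X low_batt is false there. This is the first violation.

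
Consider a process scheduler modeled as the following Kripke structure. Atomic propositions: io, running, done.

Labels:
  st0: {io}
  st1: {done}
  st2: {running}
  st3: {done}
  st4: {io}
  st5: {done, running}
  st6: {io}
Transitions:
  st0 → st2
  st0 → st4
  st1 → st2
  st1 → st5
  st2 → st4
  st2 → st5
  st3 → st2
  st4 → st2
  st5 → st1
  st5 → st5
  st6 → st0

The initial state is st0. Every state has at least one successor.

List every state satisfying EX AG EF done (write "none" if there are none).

{st0, st1, st2, st3, st4, st5, st6}

States satisfying AG EF done: {st0, st1, st2, st3, st4, st5, st6}.
States satisfying EX AG EF done: {st0, st1, st2, st3, st4, st5, st6}.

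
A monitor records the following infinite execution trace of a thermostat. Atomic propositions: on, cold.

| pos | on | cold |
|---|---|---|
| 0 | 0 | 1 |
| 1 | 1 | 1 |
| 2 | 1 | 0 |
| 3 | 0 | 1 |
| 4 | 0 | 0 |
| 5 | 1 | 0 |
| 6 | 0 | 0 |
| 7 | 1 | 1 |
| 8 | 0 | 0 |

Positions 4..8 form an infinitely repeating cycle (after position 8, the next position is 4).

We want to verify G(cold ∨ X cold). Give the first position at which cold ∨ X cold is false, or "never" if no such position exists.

4

Check cold ∨ X cold at each position in order: 0 ✓, 1 ✓, 2 ✓, 3 ✓.
At position 4 the labels are {} and the next position 5 has {on}, so cold ∨ X cold is false there. This is the first violation.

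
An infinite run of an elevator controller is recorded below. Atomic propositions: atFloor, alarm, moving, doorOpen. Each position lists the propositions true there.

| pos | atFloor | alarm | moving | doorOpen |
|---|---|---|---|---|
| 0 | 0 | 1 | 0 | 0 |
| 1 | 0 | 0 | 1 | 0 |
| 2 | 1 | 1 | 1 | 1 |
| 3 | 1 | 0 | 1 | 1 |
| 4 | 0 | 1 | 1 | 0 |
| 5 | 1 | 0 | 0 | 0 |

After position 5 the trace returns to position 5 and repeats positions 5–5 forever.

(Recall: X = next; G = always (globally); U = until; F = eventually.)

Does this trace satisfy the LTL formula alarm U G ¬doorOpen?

Walking from position 0: at position 1, G ¬doorOpen has not yet held and alarm fails, so alarm U G ¬doorOpen is false.

Does not hold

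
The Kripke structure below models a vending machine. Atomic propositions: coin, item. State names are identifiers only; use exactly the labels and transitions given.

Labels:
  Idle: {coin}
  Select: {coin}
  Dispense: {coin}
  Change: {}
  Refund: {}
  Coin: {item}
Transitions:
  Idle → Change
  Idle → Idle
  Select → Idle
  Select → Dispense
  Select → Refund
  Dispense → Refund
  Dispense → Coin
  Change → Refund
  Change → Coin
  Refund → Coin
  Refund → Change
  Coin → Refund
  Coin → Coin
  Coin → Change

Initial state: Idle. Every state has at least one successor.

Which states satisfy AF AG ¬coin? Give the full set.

States satisfying AG ¬coin: {Change, Refund, Coin}.
States satisfying AF AG ¬coin: {Dispense, Change, Refund, Coin}.

{Dispense, Change, Refund, Coin}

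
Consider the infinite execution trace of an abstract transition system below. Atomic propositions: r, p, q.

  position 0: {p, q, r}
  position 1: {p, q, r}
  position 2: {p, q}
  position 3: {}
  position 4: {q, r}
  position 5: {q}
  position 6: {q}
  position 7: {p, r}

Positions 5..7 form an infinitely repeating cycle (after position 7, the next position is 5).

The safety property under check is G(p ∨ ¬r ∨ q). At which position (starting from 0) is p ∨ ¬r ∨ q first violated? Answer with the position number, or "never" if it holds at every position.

never

p ∨ ¬r ∨ q holds at every position 0..7, and those are all the positions the trace ever visits, so the invariant G(p ∨ ¬r ∨ q) is never violated.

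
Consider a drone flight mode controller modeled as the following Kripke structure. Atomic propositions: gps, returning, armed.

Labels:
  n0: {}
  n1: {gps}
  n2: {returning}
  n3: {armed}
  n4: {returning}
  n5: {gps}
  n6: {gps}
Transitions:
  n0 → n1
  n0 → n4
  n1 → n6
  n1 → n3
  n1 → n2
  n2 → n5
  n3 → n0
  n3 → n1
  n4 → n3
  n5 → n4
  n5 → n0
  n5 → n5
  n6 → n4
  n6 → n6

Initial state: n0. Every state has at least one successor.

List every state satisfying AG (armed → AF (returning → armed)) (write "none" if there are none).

States satisfying armed → AF (returning → armed): {n0, n1, n2, n3, n4, n5, n6}.
States satisfying AG (armed → AF (returning → armed)): {n0, n1, n2, n3, n4, n5, n6}.

{n0, n1, n2, n3, n4, n5, n6}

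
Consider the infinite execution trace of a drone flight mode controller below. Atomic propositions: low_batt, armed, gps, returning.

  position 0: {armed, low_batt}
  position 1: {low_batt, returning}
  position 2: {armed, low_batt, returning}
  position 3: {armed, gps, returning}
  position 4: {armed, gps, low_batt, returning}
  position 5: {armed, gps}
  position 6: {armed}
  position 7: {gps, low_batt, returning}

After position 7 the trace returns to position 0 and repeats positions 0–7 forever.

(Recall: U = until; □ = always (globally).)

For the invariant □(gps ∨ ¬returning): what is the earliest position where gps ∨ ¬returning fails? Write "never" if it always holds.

1

Check gps ∨ ¬returning at each position in order: 0 ✓.
At position 1 the labels are {low_batt, returning}, so gps ∨ ¬returning is false there. This is the first violation.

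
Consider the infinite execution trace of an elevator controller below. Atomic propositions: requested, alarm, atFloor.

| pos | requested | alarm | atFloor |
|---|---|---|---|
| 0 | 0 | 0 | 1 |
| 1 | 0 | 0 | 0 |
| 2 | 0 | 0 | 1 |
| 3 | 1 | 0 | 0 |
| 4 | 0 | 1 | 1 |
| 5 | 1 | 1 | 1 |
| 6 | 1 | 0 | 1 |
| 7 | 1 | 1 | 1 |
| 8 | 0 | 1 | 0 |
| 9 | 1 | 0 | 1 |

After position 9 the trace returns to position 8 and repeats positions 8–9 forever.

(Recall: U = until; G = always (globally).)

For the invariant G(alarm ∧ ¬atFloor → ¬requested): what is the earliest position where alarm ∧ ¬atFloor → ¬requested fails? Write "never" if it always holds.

alarm ∧ ¬atFloor → ¬requested holds at every position 0..9, and those are all the positions the trace ever visits, so the invariant G(alarm ∧ ¬atFloor → ¬requested) is never violated.

never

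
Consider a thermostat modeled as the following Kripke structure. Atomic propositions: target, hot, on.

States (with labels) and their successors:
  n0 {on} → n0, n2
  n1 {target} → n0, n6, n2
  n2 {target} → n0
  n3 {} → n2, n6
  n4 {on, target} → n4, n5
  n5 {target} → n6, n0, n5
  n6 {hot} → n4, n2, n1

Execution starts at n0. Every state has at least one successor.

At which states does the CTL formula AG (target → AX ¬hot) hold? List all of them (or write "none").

States satisfying target → AX ¬hot: {n0, n2, n3, n4, n6}.
States satisfying AG (target → AX ¬hot): {n0, n2}.

{n0, n2}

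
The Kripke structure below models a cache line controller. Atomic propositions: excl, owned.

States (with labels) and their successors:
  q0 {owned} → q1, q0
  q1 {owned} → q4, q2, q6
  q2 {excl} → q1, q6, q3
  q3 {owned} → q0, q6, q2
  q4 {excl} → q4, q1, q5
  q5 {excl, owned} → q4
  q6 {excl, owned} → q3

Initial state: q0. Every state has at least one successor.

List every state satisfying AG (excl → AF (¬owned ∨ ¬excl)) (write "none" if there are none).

{q0, q1, q2, q3, q4, q5, q6}

States satisfying excl → AF (¬owned ∨ ¬excl): {q0, q1, q2, q3, q4, q5, q6}.
States satisfying AG (excl → AF (¬owned ∨ ¬excl)): {q0, q1, q2, q3, q4, q5, q6}.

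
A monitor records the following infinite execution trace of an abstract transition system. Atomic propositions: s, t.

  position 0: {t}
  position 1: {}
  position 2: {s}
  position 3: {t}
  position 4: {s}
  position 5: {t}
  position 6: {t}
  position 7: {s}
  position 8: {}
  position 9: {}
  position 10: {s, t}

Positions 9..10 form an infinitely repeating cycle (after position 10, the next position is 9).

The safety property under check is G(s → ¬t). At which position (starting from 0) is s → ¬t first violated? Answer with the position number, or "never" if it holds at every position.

10

Check s → ¬t at each position in order: 0 ✓, 1 ✓, 2 ✓, 3 ✓, 4 ✓, 5 ✓, 6 ✓, 7 ✓, 8 ✓, 9 ✓.
At position 10 the labels are {s, t}, so s → ¬t is false there. This is the first violation.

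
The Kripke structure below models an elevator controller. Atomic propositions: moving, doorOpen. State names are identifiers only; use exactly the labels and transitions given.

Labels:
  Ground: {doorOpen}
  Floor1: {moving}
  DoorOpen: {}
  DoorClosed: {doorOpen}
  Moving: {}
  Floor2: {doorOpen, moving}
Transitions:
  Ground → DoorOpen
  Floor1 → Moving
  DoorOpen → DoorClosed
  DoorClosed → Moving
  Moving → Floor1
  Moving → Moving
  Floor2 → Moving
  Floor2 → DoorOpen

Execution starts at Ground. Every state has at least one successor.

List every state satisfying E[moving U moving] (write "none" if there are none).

{Floor1, Floor2}

States satisfying moving: {Floor1, Floor2}.
States satisfying E[moving U moving]: {Floor1, Floor2}.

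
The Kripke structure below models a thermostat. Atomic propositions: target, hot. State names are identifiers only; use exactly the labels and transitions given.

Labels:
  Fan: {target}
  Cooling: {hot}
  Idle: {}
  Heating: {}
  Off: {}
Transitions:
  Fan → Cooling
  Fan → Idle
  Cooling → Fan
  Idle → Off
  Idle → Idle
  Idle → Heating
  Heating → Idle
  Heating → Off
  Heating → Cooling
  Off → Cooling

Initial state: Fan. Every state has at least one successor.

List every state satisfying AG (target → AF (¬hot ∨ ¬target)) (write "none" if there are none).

States satisfying target → AF (¬hot ∨ ¬target): {Fan, Cooling, Idle, Heating, Off}.
States satisfying AG (target → AF (¬hot ∨ ¬target)): {Fan, Cooling, Idle, Heating, Off}.

{Fan, Cooling, Idle, Heating, Off}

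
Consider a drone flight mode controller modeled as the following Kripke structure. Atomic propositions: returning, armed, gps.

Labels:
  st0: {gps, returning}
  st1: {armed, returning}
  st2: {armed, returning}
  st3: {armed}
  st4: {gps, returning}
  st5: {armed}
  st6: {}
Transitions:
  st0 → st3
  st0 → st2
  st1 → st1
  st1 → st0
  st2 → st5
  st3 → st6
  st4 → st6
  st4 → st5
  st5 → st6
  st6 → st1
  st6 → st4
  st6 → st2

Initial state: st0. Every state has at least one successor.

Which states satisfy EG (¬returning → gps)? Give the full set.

States satisfying ¬returning → gps: {st0, st1, st2, st4}.
States satisfying EG (¬returning → gps): {st1}.

{st1}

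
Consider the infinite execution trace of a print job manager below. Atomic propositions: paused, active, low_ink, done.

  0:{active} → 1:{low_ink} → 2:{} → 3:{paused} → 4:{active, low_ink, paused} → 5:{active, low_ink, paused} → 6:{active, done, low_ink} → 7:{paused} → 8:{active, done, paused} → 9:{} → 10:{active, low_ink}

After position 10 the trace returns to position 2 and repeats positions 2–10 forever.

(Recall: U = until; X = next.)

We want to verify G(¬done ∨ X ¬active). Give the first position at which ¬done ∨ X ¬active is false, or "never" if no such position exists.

¬done ∨ X ¬active holds at every position 0..10, and those are all the positions the trace ever visits, so the invariant G(¬done ∨ X ¬active) is never violated.

never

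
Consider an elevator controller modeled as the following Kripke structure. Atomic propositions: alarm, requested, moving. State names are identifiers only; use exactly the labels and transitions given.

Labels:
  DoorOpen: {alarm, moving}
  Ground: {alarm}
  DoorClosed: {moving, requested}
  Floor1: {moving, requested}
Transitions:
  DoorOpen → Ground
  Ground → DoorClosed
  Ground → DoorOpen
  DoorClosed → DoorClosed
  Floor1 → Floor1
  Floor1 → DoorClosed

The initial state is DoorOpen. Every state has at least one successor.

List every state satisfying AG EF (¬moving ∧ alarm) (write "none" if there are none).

States satisfying EF (¬moving ∧ alarm): {DoorOpen, Ground}.
States satisfying AG EF (¬moving ∧ alarm): ∅.

none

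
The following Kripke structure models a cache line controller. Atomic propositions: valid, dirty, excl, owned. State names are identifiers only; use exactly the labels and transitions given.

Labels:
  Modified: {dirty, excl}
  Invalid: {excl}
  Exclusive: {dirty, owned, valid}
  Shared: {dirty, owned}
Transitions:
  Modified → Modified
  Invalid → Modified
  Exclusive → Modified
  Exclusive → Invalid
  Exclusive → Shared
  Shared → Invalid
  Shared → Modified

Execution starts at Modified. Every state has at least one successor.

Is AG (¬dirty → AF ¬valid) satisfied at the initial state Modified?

Yes

States satisfying ¬dirty → AF ¬valid: {Modified, Invalid, Exclusive, Shared}.
States satisfying AG (¬dirty → AF ¬valid): {Modified, Invalid, Exclusive, Shared}.
Every state reachable from Modified satisfies ¬dirty → AF ¬valid.
Modified ∈ Sat(AG (¬dirty → AF ¬valid)).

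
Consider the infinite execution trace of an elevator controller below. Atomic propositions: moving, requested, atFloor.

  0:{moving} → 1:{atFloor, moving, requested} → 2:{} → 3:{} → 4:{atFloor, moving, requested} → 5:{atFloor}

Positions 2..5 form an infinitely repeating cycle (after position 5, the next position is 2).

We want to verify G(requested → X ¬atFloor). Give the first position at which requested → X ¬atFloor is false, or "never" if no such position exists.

Check requested → X ¬atFloor at each position in order: 0 ✓, 1 ✓, 2 ✓, 3 ✓.
At position 4 the labels are {atFloor, moving, requested} and the next position 5 has {atFloor}, so requested → X ¬atFloor is false there. This is the first violation.

4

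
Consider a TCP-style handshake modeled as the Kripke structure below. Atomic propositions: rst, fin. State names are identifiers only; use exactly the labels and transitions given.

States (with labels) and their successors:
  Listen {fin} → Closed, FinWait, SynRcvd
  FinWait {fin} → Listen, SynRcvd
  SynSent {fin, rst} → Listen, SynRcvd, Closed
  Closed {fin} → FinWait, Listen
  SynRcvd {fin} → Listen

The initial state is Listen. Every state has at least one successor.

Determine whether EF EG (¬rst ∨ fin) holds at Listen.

Yes

States satisfying EG (¬rst ∨ fin): {Listen, FinWait, SynSent, Closed, SynRcvd}.
States satisfying EF EG (¬rst ∨ fin): {Listen, FinWait, SynSent, Closed, SynRcvd}.
Some path from Listen reaches a state where EG (¬rst ∨ fin) holds.
Listen ∈ Sat(EF EG (¬rst ∨ fin)).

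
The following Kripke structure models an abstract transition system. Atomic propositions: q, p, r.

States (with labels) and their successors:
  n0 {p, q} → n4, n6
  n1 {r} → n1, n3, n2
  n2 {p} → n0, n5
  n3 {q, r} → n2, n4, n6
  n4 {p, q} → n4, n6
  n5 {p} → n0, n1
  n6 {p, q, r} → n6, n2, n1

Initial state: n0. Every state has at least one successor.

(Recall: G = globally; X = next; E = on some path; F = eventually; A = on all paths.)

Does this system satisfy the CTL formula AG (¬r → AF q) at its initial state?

States satisfying ¬r → AF q: {n0, n1, n3, n4, n6}.
States satisfying AG (¬r → AF q): ∅.
n2 is reachable from n0 and violates ¬r → AF q, so AG fails at n0.
n0 ∉ Sat(AG (¬r → AF q)).

No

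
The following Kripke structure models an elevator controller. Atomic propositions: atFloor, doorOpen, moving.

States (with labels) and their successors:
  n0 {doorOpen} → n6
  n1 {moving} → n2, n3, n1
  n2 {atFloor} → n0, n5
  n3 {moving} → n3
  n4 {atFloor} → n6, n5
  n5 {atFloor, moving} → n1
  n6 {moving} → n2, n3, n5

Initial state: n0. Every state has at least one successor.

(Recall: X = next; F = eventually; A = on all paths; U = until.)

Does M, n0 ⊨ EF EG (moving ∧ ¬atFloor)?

States satisfying EG (moving ∧ ¬atFloor): {n1, n3, n6}.
States satisfying EF EG (moving ∧ ¬atFloor): {n0, n1, n2, n3, n4, n5, n6}.
Some path from n0 reaches a state where EG (moving ∧ ¬atFloor) holds.
n0 ∈ Sat(EF EG (moving ∧ ¬atFloor)).

Yes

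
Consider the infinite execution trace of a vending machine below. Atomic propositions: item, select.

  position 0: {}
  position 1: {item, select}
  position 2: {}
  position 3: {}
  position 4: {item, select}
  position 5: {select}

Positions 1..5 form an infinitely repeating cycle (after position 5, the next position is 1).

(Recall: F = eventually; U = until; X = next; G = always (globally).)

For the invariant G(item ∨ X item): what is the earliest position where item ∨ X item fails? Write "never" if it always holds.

Check item ∨ X item at each position in order: 0 ✓, 1 ✓.
At position 2 the labels are {} and the next position 3 has {}, so item ∨ X item is false there. This is the first violation.

2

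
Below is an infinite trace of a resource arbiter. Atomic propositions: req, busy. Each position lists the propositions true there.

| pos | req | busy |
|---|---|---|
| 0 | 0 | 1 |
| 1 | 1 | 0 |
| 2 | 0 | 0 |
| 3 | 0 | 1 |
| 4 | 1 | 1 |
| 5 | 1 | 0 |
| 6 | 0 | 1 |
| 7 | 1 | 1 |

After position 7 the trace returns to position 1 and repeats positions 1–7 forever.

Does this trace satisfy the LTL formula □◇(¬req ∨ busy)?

◇(¬req ∨ busy) holds at every position 0..7, and those are all positions ever visited, so □◇(¬req ∨ busy) holds.

Satisfied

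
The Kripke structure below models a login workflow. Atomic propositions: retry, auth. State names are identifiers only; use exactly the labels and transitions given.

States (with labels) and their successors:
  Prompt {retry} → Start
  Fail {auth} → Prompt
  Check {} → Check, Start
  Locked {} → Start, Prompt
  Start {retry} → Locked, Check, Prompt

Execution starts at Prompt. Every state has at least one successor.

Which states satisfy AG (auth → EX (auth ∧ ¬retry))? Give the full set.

States satisfying auth → EX (auth ∧ ¬retry): {Prompt, Check, Locked, Start}.
States satisfying AG (auth → EX (auth ∧ ¬retry)): {Prompt, Check, Locked, Start}.

{Prompt, Check, Locked, Start}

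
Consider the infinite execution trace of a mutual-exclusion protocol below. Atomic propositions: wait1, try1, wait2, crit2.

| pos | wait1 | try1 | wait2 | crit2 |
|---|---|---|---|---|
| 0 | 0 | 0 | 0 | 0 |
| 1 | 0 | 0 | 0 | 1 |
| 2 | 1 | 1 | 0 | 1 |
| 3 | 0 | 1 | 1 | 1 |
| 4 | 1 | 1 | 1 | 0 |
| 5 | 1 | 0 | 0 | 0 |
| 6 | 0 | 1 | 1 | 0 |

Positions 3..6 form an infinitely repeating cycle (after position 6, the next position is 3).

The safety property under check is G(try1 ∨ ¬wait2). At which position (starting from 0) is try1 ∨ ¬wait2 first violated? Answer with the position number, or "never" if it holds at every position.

try1 ∨ ¬wait2 holds at every position 0..6, and those are all the positions the trace ever visits, so the invariant G(try1 ∨ ¬wait2) is never violated.

never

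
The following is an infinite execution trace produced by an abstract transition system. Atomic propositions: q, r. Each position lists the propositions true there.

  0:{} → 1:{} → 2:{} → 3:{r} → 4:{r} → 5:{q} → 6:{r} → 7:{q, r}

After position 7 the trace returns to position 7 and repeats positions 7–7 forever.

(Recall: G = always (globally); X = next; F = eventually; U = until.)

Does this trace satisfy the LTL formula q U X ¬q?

Yes

Walking from position 0: X ¬q first holds at position 0, and q holds at every earlier position along the way, so q U X ¬q holds.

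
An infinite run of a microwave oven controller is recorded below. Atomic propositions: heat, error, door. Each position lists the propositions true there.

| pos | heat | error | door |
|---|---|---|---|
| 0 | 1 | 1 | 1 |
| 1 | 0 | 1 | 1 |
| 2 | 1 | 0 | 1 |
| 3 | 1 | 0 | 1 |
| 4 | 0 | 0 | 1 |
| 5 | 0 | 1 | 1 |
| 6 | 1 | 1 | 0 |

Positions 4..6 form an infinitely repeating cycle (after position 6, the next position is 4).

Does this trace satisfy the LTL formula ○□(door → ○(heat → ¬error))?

Does not hold

The position after 0 is 1; □(door → ○(heat → ¬error)) is false there.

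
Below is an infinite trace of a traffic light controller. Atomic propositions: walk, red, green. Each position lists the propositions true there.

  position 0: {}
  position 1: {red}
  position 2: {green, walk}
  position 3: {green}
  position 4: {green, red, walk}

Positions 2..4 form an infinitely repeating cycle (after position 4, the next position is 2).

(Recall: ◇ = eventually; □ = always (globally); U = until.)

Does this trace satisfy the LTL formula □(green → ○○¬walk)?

Violated

green → ○○¬walk must hold at every position from 0 onward. It fails at position 2, so □(green → ○○¬walk) is false.
Positions where green holds: 2, 3, 4.
Check ○○¬walk at each: 2→fails, 3→fails, 4→ok.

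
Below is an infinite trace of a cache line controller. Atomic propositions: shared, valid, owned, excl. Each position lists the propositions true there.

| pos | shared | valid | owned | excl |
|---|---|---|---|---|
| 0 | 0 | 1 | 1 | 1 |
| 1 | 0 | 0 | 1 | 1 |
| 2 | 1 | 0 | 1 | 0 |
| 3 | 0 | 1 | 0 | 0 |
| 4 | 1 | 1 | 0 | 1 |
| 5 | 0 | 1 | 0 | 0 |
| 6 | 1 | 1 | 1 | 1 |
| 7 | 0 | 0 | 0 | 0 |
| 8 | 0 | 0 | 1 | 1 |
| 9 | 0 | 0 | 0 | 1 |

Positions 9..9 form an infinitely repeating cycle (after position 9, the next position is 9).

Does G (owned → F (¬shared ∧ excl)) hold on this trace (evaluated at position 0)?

owned → F (¬shared ∧ excl) holds at every position 0..9, and those are all positions ever visited, so G (owned → F (¬shared ∧ excl)) holds.
Positions where owned holds: 0, 1, 2, 6, 8.
Check F (¬shared ∧ excl) at each: 0→ok, 1→ok, 2→ok, 6→ok, 8→ok.

Satisfied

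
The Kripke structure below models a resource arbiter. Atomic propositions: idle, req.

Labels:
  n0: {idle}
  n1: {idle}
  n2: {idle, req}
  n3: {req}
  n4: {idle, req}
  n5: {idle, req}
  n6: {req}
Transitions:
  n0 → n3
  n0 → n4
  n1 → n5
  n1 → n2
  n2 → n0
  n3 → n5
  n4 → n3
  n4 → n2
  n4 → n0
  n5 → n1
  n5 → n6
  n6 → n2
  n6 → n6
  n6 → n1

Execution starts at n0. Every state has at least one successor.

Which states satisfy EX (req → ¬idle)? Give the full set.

States satisfying req → ¬idle: {n0, n1, n3, n6}.
States satisfying EX (req → ¬idle): {n0, n2, n4, n5, n6}.

{n0, n2, n4, n5, n6}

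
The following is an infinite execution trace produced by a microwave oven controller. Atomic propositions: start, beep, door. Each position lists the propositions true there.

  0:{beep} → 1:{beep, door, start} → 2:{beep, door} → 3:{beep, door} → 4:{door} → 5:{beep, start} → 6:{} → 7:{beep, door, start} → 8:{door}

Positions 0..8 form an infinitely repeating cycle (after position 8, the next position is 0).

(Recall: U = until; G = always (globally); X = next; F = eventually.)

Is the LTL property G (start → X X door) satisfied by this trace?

start → X X door must hold at every position from 0 onward. It fails at position 7, so G (start → X X door) is false.
Positions where start holds: 1, 5, 7.
Check X X door at each: 1→ok, 5→ok, 7→fails.

No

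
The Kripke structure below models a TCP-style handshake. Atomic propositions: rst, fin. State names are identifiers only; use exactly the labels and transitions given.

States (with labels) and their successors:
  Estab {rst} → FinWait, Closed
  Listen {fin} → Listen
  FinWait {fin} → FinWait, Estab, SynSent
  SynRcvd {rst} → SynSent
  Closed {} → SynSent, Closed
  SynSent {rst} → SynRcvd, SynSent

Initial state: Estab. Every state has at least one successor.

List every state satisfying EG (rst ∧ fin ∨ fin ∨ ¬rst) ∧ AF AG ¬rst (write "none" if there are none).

{Listen}

States satisfying rst ∧ fin ∨ fin ∨ ¬rst: {Listen, FinWait, Closed}.
States satisfying EG (rst ∧ fin ∨ fin ∨ ¬rst): {Listen, FinWait, Closed}.
States satisfying AG ¬rst: {Listen}.
States satisfying AF AG ¬rst: {Listen}.
States satisfying EG (rst ∧ fin ∨ fin ∨ ¬rst) ∧ AF AG ¬rst: {Listen}.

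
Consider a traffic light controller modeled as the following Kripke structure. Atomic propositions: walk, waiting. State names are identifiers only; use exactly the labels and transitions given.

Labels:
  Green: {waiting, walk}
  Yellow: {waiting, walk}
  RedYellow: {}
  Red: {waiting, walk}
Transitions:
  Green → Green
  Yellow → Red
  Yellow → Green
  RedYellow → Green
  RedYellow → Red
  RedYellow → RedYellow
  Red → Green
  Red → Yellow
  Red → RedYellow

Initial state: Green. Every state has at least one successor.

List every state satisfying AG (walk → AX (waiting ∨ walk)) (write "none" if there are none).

States satisfying walk → AX (waiting ∨ walk): {Green, Yellow, RedYellow}.
States satisfying AG (walk → AX (waiting ∨ walk)): {Green}.

{Green}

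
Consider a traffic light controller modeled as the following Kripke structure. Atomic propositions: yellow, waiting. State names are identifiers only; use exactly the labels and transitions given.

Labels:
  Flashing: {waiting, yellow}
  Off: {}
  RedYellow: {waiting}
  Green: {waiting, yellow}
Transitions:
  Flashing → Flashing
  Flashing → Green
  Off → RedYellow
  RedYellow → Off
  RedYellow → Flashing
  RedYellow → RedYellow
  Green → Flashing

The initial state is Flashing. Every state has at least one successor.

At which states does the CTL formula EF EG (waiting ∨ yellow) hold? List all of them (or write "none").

{Flashing, Off, RedYellow, Green}

States satisfying EG (waiting ∨ yellow): {Flashing, RedYellow, Green}.
States satisfying EF EG (waiting ∨ yellow): {Flashing, Off, RedYellow, Green}.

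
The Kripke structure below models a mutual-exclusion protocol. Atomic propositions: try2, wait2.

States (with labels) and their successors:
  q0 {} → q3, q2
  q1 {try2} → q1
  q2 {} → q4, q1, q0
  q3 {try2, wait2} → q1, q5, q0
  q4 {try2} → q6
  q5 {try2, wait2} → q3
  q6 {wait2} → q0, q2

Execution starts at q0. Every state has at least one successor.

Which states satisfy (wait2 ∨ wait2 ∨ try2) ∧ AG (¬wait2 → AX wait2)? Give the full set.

States satisfying wait2 ∨ try2: {q1, q3, q4, q5, q6}.
States satisfying wait2 ∨ wait2 ∨ try2: {q1, q3, q4, q5, q6}.
States satisfying ¬wait2 → AX wait2: {q3, q4, q5, q6}.
States satisfying AG (¬wait2 → AX wait2): ∅.
States satisfying (wait2 ∨ wait2 ∨ try2) ∧ AG (¬wait2 → AX wait2): ∅.

none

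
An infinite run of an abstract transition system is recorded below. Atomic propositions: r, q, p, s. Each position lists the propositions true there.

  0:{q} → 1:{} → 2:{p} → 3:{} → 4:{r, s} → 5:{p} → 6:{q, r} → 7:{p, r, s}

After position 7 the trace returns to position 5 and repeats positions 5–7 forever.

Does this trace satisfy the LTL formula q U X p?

Walking from position 0: X p first holds at position 1, and q holds at every earlier position along the way, so q U X p holds.

Satisfied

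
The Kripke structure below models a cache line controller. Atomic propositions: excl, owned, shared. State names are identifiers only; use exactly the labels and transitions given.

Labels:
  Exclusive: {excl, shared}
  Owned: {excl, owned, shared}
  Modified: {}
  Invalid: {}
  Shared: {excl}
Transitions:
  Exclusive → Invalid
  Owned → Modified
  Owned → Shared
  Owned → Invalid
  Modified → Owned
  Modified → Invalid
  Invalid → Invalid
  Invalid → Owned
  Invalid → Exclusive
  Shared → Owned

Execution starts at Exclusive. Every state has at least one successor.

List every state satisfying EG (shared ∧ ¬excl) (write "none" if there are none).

States satisfying shared ∧ ¬excl: ∅.
States satisfying EG (shared ∧ ¬excl): ∅.

none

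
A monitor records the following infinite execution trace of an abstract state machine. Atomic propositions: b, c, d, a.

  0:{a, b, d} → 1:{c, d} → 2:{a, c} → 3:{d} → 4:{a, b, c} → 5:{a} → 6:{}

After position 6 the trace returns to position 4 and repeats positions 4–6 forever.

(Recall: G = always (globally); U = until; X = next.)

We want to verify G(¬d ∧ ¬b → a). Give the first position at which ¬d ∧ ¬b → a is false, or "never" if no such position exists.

6

Check ¬d ∧ ¬b → a at each position in order: 0 ✓, 1 ✓, 2 ✓, 3 ✓, 4 ✓, 5 ✓.
At position 6 the labels are {}, so ¬d ∧ ¬b → a is false there. This is the first violation.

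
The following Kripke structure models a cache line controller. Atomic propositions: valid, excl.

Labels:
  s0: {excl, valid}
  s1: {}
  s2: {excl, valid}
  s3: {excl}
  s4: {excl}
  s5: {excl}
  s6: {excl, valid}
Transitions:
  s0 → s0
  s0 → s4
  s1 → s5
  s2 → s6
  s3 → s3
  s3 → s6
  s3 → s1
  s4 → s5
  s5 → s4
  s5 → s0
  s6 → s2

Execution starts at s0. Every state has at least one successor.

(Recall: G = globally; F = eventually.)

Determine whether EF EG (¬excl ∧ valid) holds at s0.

Violated

States satisfying EG (¬excl ∧ valid): ∅.
States satisfying EF EG (¬excl ∧ valid): ∅.
No suitable path/successor from s0 witnesses the formula.
s0 ∉ Sat(EF EG (¬excl ∧ valid)).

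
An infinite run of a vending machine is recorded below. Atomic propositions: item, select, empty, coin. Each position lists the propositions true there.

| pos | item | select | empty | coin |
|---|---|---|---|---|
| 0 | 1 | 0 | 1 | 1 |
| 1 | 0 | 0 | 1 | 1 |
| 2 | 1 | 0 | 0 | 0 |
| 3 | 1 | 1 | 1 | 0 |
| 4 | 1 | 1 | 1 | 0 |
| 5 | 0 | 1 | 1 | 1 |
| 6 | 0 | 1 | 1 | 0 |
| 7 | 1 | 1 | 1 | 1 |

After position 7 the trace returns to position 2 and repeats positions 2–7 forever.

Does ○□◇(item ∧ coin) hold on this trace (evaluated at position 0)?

The position after 0 is 1; □◇(item ∧ coin) is true there.

Holds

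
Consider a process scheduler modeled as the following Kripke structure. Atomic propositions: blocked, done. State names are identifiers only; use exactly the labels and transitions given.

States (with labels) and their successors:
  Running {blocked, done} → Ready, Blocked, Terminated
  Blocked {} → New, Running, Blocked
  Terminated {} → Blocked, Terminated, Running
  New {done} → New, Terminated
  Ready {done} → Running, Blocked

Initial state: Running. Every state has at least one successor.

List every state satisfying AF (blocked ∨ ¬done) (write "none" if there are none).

States satisfying blocked ∨ ¬done: {Running, Blocked, Terminated}.
States satisfying AF (blocked ∨ ¬done): {Running, Blocked, Terminated, Ready}.

{Running, Blocked, Terminated, Ready}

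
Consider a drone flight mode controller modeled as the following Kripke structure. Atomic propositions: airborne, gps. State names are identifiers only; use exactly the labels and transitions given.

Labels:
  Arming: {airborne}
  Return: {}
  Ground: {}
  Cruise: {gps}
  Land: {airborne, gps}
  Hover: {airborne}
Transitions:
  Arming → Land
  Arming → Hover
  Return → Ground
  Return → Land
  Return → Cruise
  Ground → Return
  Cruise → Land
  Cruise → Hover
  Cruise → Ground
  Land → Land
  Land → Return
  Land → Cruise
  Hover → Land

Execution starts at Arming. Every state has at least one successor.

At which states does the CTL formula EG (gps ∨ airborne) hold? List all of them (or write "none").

States satisfying gps ∨ airborne: {Arming, Cruise, Land, Hover}.
States satisfying EG (gps ∨ airborne): {Arming, Cruise, Land, Hover}.

{Arming, Cruise, Land, Hover}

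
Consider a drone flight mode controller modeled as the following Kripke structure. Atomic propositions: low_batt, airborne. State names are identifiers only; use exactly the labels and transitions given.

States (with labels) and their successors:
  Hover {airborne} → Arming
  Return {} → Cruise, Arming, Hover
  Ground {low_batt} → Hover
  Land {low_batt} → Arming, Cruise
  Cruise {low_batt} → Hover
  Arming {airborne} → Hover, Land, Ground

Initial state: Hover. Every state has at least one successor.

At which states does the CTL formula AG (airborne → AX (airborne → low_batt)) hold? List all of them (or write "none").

States satisfying airborne → AX (airborne → low_batt): {Return, Ground, Land, Cruise}.
States satisfying AG (airborne → AX (airborne → low_batt)): ∅.

none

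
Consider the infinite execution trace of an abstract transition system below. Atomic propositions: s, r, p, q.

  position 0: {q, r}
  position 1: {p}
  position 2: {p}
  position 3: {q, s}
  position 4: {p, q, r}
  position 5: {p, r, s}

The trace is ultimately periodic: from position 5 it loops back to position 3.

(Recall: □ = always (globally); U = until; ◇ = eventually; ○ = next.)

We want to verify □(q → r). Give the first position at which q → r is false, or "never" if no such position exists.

Check q → r at each position in order: 0 ✓, 1 ✓, 2 ✓.
At position 3 the labels are {q, s}, so q → r is false there. This is the first violation.

3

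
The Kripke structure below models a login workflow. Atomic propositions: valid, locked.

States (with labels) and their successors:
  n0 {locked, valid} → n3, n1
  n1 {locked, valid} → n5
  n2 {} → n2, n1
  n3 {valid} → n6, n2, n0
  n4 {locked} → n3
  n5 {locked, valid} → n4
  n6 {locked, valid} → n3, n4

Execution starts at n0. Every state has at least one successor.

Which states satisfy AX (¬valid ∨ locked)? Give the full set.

{n1, n2, n3, n5}

States satisfying ¬valid ∨ locked: {n0, n1, n2, n4, n5, n6}.
States satisfying AX (¬valid ∨ locked): {n1, n2, n3, n5}.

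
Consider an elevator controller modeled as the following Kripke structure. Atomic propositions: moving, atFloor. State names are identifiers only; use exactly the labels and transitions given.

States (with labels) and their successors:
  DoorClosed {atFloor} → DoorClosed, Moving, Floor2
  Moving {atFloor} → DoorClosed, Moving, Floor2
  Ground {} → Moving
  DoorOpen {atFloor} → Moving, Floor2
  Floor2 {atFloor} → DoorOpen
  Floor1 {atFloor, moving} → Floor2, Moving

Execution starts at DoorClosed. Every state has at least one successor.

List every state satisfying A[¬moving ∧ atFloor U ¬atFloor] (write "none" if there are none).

States satisfying ¬moving ∧ atFloor: {DoorClosed, Moving, DoorOpen, Floor2}.
States satisfying ¬atFloor: {Ground}.
States satisfying A[¬moving ∧ atFloor U ¬atFloor]: {Ground}.

{Ground}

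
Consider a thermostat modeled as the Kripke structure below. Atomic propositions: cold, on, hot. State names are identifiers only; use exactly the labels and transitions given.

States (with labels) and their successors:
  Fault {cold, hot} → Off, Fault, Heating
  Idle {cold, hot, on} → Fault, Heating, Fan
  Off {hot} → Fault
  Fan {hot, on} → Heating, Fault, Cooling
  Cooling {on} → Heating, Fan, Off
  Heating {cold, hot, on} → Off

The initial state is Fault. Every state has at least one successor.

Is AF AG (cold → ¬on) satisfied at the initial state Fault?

No

States satisfying AG (cold → ¬on): ∅.
States satisfying AF AG (cold → ¬on): ∅.
There is a path from Fault along which AG (cold → ¬on) never holds.
Fault ∉ Sat(AF AG (cold → ¬on)).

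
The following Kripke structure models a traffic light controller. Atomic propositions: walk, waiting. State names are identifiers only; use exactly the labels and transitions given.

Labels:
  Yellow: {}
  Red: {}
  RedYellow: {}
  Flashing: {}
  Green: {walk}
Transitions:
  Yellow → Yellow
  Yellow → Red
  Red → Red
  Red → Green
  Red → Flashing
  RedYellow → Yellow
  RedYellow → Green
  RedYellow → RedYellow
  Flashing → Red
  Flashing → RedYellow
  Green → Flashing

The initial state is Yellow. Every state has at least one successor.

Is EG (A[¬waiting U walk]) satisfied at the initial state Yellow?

Does not hold

States satisfying A[¬waiting U walk]: {Green}.
States satisfying EG (A[¬waiting U walk]): ∅.
No suitable path/successor from Yellow witnesses the formula.
Yellow ∉ Sat(EG (A[¬waiting U walk])).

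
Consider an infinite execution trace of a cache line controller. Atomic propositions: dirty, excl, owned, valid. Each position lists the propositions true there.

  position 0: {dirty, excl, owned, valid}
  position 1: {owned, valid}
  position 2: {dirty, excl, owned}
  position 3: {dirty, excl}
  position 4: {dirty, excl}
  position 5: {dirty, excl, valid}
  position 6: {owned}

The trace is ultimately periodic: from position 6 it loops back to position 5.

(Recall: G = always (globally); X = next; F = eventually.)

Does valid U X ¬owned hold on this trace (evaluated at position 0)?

Walking from position 0: X ¬owned first holds at position 2, and valid holds at every earlier position along the way, so valid U X ¬owned holds.

Yes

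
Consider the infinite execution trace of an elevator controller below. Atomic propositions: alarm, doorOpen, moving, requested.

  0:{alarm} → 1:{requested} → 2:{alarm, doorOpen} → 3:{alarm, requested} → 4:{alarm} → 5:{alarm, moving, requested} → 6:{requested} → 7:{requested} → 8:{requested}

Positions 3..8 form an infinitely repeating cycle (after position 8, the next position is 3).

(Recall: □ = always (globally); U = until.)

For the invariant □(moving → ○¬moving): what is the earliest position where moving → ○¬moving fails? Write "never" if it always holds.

moving → ○¬moving holds at every position 0..8, and those are all the positions the trace ever visits, so the invariant □(moving → ○¬moving) is never violated.

never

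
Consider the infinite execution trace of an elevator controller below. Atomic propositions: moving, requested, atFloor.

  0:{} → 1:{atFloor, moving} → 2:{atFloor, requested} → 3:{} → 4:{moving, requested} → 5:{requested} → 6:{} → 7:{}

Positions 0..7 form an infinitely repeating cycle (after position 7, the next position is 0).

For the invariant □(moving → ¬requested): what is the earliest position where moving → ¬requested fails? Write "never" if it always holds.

4

Check moving → ¬requested at each position in order: 0 ✓, 1 ✓, 2 ✓, 3 ✓.
At position 4 the labels are {moving, requested}, so moving → ¬requested is false there. This is the first violation.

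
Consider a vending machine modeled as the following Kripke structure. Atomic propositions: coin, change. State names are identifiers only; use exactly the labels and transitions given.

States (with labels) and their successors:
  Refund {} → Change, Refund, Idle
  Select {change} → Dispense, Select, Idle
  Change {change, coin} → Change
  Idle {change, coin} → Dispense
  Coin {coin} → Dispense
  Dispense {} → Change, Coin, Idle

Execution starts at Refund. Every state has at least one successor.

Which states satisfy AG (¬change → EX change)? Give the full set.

States satisfying ¬change → EX change: {Refund, Select, Change, Idle, Dispense}.
States satisfying AG (¬change → EX change): {Change}.

{Change}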